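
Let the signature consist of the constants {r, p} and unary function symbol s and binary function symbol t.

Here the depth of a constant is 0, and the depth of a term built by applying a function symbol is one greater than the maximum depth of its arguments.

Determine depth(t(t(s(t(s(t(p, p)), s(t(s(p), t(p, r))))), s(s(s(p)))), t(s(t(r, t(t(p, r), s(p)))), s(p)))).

7

depth(t(p, p)) = 1 + max(0, 0) = 1
depth(s(t(p, p))) = 1 + depth(t(p, p)) = 1 + 1 = 2
depth(s(p)) = 1 + depth(p) = 1 + 0 = 1
depth(t(p, r)) = 1 + max(0, 0) = 1
depth(t(s(p), t(p, r))) = 1 + max(1, 1) = 2
depth(s(t(s(p), t(p, r)))) = 1 + depth(t(s(p), t(p, r))) = 1 + 2 = 3
depth(t(s(t(p, p)), s(t(s(p), t(p, r))))) = 1 + max(2, 3) = 4
depth(s(t(s(t(p, p)), s(t(s(p), t(p, r)))))) = 1 + depth(t(s(t(p, p)), s(t(s(p), t(p, r))))) = 1 + 4 = 5
depth(s(s(p))) = 1 + depth(s(p)) = 1 + 1 = 2
depth(s(s(s(p)))) = 1 + depth(s(s(p))) = 1 + 2 = 3
depth(t(s(t(s(t(p, p)), s(t(s(p), t(p, r))))), s(s(s(p))))) = 1 + max(5, 3) = 6
depth(t(t(p, r), s(p))) = 1 + max(1, 1) = 2
depth(t(r, t(t(p, r), s(p)))) = 1 + max(0, 2) = 3
depth(s(t(r, t(t(p, r), s(p))))) = 1 + depth(t(r, t(t(p, r), s(p)))) = 1 + 3 = 4
depth(t(s(t(r, t(t(p, r), s(p)))), s(p))) = 1 + max(4, 1) = 5
depth(t(t(s(t(s(t(p, p)), s(t(s(p), t(p, r))))), s(s(s(p)))), t(s(t(r, t(t(p, r), s(p)))), s(p)))) = 1 + max(6, 5) = 7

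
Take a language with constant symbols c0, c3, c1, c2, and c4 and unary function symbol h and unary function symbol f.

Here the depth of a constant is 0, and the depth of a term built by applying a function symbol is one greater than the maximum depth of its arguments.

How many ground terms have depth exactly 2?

20

Let N_k count ground terms of depth at most k. Each non-constant term of depth ≤ k is some function symbol applied to depth-≤(k−1) arguments, giving N_k = 5 + N_{k-1} + N_{k-1}.
N_0 = 5
N_1 = 5 + 5 + 5 = 15
N_2 = 5 + 15 + 15 = 35
Terms of depth exactly 2: N_2 − N_1 = 35 − 15 = 20.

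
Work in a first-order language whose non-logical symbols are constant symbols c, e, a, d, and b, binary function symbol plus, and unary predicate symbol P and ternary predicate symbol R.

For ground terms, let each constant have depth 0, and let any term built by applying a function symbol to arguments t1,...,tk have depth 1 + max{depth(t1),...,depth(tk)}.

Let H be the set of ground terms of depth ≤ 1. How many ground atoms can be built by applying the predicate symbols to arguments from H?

First count ground terms of depth ≤ 1.
If N_k denotes the number of depth-≤k ground terms, the 5 constants give N_0 = 5, and each function symbol of arity r contributes N_{k-1}^r new terms at level k: N_k = 5 + N_{k-1}^2.
N_0 = 5
N_1 = 5 + 5^2 = 30
So |H| = 30.
For each predicate symbol, the number of ground atoms is |H| raised to its arity; summing:
  P: 30;  R: 30^3 = 27000
Total ground atoms: 30 + 27000 = 27030.

27030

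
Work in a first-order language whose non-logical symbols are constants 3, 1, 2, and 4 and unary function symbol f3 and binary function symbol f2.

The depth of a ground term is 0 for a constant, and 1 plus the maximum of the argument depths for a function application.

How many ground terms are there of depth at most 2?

Count level by level. With function symbols f3/1, f2/2, the terms of depth ≤ k are the 4 constants together with each function applied to depth-≤(k−1) tuples, so N_k = 4 + N_{k-1} + N_{k-1}^2.
N_0 = 4
N_1 = 4 + 4 + 4^2 = 24
N_2 = 4 + 24 + 24^2 = 604

604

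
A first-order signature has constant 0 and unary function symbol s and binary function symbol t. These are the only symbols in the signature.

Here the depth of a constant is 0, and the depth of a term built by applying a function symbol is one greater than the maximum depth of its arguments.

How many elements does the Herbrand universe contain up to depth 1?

Count level by level. With function symbols s/1, t/2, the terms of depth ≤ k are the 1 constant together with each function applied to depth-≤(k−1) tuples, so N_k = 1 + N_{k-1} + N_{k-1}^2.
N_0 = 1
N_1 = 1 + 1 + 1^2 = 3
Explicitly: 0, s(0), t(0, 0).

3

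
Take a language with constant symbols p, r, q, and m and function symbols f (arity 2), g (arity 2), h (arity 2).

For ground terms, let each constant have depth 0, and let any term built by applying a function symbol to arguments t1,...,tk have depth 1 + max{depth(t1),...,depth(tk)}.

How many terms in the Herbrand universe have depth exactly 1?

If N_k denotes the number of depth-≤k ground terms, the 4 constants give N_0 = 4, and each function symbol of arity r contributes N_{k-1}^r new terms at level k: N_k = 4 + N_{k-1}^2 + N_{k-1}^2 + N_{k-1}^2.
N_0 = 4
N_1 = 4 + 4^2 + 4^2 + 4^2 = 52
Terms of depth exactly 1: N_1 − N_0 = 52 − 4 = 48.

48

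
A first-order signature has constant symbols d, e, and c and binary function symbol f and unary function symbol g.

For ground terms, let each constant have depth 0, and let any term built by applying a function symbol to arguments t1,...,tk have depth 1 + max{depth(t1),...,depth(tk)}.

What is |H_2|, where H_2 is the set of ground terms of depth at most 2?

Let N_k = |{terms of depth ≤ k}|. Then N_0 = 3 and N_k = 3 + N_{k-1}^2 + N_{k-1} for k ≥ 1 (one summand per function symbol, arity giving the exponent).
N_0 = 3
N_1 = 3 + 3^2 + 3 = 15
N_2 = 3 + 15^2 + 15 = 243

243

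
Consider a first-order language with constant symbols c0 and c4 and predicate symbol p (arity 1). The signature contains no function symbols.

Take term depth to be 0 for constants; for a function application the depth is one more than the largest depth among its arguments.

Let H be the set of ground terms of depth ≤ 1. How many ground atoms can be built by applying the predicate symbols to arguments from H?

2

First count ground terms of depth ≤ 1.
With no function symbols every ground term is a constant, so there are exactly 2 ground terms at every depth bound.
N_0 = 2
N_1 = 2
So |H| = 2.
A ground atom is a predicate applied to a tuple of terms from H, so the count is the sum over predicates of |H|^arity:
  p: 2
Total ground atoms: 2.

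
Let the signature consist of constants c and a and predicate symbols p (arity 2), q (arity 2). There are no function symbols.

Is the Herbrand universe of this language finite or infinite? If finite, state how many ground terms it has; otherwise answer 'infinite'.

2

There are no function symbols, so every ground term is one of the 2 constants.
The Herbrand universe is {c, a}, which is finite with 2 elements.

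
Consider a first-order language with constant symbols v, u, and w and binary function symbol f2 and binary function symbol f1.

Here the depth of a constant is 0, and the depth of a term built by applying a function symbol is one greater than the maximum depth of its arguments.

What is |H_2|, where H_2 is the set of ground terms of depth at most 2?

Write N_k for the number of ground terms of depth ≤ k. A term of depth ≤ k is either a constant or a function symbol applied to arguments of depth ≤ k−1, so N_k = 3 + N_{k-1}^2 + N_{k-1}^2.
N_0 = 3
N_1 = 3 + 3^2 + 3^2 = 21
N_2 = 3 + 21^2 + 21^2 = 885

885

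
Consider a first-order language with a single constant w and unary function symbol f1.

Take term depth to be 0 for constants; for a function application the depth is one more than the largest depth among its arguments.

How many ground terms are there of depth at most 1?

2

Count level by level. With function symbols f1/1, the terms of depth ≤ k are the 1 constant together with each function applied to depth-≤(k−1) tuples, so N_k = 1 + N_{k-1}.
N_0 = 1
N_1 = 1 + 1 = 2
Explicitly: w, f1(w).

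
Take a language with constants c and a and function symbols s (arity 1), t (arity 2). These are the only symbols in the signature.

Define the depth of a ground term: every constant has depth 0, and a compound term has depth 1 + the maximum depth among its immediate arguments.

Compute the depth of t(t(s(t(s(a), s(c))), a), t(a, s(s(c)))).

depth(s(a)) = 1 + depth(a) = 1 + 0 = 1
depth(s(c)) = 1 + depth(c) = 1 + 0 = 1
depth(t(s(a), s(c))) = 1 + max(1, 1) = 2
depth(s(t(s(a), s(c)))) = 1 + depth(t(s(a), s(c))) = 1 + 2 = 3
depth(t(s(t(s(a), s(c))), a)) = 1 + max(3, 0) = 4
depth(s(s(c))) = 1 + depth(s(c)) = 1 + 1 = 2
depth(t(a, s(s(c)))) = 1 + max(0, 2) = 3
depth(t(t(s(t(s(a), s(c))), a), t(a, s(s(c))))) = 1 + max(4, 3) = 5

5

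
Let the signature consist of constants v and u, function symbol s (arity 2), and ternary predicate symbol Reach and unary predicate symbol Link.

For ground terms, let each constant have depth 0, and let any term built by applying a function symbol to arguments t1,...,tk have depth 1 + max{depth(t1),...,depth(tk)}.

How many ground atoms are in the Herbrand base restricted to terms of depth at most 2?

54910

First count ground terms of depth ≤ 2.
Let N_k = |{terms of depth ≤ k}|. Then N_0 = 2 and N_k = 2 + N_{k-1}^2 for k ≥ 1 (one summand per function symbol, arity giving the exponent).
N_0 = 2
N_1 = 2 + 2^2 = 6
N_2 = 2 + 6^2 = 38
So |H| = 38.
Ground atoms are formed by filling each argument slot of a predicate with a term from H, so an r-ary predicate gives |H|^r atoms:
  Reach: 38^3 = 54872;  Link: 38
Total ground atoms: 54872 + 38 = 54910.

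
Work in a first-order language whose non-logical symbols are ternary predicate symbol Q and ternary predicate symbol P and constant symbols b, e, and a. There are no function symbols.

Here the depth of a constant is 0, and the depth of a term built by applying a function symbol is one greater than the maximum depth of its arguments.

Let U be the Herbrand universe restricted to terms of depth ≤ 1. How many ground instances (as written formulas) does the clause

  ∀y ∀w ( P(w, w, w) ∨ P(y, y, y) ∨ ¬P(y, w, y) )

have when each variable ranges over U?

9

Ground terms of depth ≤ 1:
  With no function symbols every ground term is a constant, so there are exactly 3 ground terms at every depth bound.
  N_0 = 3
  N_1 = 3
  Explicitly: b, e, a.
So there are 3 ground terms available for substitution.
There are 2 variables to instantiate (y, w), each occurring in at least one literal, so different choices give different ground instances.
Number of ground instances = 3^2 = 9.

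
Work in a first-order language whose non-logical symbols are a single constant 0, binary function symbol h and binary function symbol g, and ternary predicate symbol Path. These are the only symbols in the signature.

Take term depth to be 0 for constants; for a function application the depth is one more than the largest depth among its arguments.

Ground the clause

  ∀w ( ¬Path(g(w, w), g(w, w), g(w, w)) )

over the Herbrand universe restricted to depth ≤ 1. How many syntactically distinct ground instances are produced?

Ground terms of depth ≤ 1:
  Write N_k for the number of ground terms of depth ≤ k. A term of depth ≤ k is either a constant or a function symbol applied to arguments of depth ≤ k−1, so N_k = 1 + N_{k-1}^2 + N_{k-1}^2.
  N_0 = 1
  N_1 = 1 + 1^2 + 1^2 = 3
So there are 3 ground terms available for substitution.
The body mentions the single quantified variable w; since ground terms form a free algebra, no two substitutions collapse to the same formula.
Number of ground instances = 3.

3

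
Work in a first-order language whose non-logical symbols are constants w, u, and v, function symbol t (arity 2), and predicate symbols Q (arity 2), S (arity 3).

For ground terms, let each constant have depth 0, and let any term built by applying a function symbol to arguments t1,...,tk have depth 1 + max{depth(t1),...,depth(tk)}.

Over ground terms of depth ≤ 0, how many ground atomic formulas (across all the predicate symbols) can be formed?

First count ground terms of depth ≤ 0.
Let N_k count ground terms of depth at most k. Each non-constant term of depth ≤ k is some function symbol applied to depth-≤(k−1) arguments, giving N_k = 3 + N_{k-1}^2.
N_0 = 3
Explicitly: w, u, v.
So |H| = 3.
A ground atom is a predicate applied to a tuple of terms from H, so the count is the sum over predicates of |H|^arity:
  Q: 3^2 = 9;  S: 3^3 = 27
Total ground atoms: 9 + 27 = 36.

36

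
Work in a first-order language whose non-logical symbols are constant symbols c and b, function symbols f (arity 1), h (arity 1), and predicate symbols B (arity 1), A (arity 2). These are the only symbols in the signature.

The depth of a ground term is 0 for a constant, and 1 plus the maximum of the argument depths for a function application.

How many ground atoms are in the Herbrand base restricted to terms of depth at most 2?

First count ground terms of depth ≤ 2.
Let N_k = |{terms of depth ≤ k}|. Then N_0 = 2 and N_k = 2 + N_{k-1} + N_{k-1} for k ≥ 1 (one summand per function symbol, arity giving the exponent).
N_0 = 2
N_1 = 2 + 2 + 2 = 6
N_2 = 2 + 6 + 6 = 14
So |H| = 14.
For each predicate symbol, the number of ground atoms is |H| raised to its arity; summing:
  B: 14;  A: 14^2 = 196
Total ground atoms: 14 + 196 = 210.

210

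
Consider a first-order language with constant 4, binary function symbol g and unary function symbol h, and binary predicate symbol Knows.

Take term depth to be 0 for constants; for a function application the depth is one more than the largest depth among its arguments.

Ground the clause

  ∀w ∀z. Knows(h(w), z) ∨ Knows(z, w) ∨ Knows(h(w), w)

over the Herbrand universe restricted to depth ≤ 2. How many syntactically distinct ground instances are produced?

Ground terms of depth ≤ 2:
  Let N_k = |{terms of depth ≤ k}|. Then N_0 = 1 and N_k = 1 + N_{k-1}^2 + N_{k-1} for k ≥ 1 (one summand per function symbol, arity giving the exponent).
  N_0 = 1
  N_1 = 1 + 1^2 + 1 = 3
  N_2 = 1 + 3^2 + 3 = 13
So there are 13 ground terms available for substitution.
The body mentions every one of the 2 quantified variables; since ground terms form a free algebra, no two substitutions collapse to the same formula.
Number of ground instances = 13^2 = 169.

169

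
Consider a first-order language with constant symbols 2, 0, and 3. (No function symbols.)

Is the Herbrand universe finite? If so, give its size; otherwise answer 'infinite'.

3

There are no function symbols, so every ground term is one of the 3 constants.
The Herbrand universe is {2, 0, 3}, which is finite with 3 elements.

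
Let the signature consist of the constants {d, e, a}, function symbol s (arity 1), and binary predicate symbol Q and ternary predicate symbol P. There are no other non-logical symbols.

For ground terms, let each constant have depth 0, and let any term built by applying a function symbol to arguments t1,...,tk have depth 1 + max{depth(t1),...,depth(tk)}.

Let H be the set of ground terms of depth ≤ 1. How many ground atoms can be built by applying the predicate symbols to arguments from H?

252

First count ground terms of depth ≤ 1.
If N_k denotes the number of depth-≤k ground terms, the 3 constants give N_0 = 3, and each function symbol of arity r contributes N_{k-1}^r new terms at level k: N_k = 3 + N_{k-1}.
N_0 = 3
N_1 = 3 + 3 = 6
Explicitly: d, e, a, s(d), s(e), s(a).
So |H| = 6.
For each predicate symbol, the number of ground atoms is |H| raised to its arity; summing:
  Q: 6^2 = 36;  P: 6^3 = 216
Total ground atoms: 36 + 216 = 252.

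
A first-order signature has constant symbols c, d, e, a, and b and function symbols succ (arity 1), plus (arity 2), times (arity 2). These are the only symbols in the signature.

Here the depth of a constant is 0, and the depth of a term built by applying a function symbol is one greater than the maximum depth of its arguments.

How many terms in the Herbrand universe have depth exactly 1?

55

Count level by level. With function symbols succ/1, plus/2, times/2, the terms of depth ≤ k are the 5 constants together with each function applied to depth-≤(k−1) tuples, so N_k = 5 + N_{k-1} + N_{k-1}^2 + N_{k-1}^2.
N_0 = 5
N_1 = 5 + 5 + 5^2 + 5^2 = 60
Terms of depth exactly 1: N_1 − N_0 = 60 − 5 = 55.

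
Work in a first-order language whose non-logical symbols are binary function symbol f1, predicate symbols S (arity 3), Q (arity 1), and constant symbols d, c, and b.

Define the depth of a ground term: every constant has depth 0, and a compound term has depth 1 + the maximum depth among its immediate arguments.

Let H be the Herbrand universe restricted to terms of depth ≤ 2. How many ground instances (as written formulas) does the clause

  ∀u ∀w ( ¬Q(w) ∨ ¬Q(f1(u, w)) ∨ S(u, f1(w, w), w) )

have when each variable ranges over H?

21609

Ground terms of depth ≤ 2:
  Let N_k count ground terms of depth at most k. Each non-constant term of depth ≤ k is some function symbol applied to depth-≤(k−1) arguments, giving N_k = 3 + N_{k-1}^2.
  N_0 = 3
  N_1 = 3 + 3^2 = 12
  N_2 = 3 + 12^2 = 147
So there are 147 ground terms available for substitution.
There are 2 variables to instantiate (u, w), each occurring in at least one literal, so different choices give different ground instances.
Number of ground instances = 147^2 = 21609.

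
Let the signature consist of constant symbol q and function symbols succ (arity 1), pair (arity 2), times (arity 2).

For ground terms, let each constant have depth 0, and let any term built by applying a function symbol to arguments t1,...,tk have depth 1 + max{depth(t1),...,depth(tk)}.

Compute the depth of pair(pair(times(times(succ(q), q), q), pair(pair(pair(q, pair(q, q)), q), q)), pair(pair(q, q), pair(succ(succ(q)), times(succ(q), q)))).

6

depth(succ(q)) = 1 + depth(q) = 1 + 0 = 1
depth(times(succ(q), q)) = 1 + max(1, 0) = 2
depth(times(times(succ(q), q), q)) = 1 + max(2, 0) = 3
depth(pair(q, q)) = 1 + max(0, 0) = 1
depth(pair(q, pair(q, q))) = 1 + max(0, 1) = 2
depth(pair(pair(q, pair(q, q)), q)) = 1 + max(2, 0) = 3
depth(pair(pair(pair(q, pair(q, q)), q), q)) = 1 + max(3, 0) = 4
depth(pair(times(times(succ(q), q), q), pair(pair(pair(q, pair(q, q)), q), q))) = 1 + max(3, 4) = 5
depth(succ(succ(q))) = 1 + depth(succ(q)) = 1 + 1 = 2
depth(pair(succ(succ(q)), times(succ(q), q))) = 1 + max(2, 2) = 3
depth(pair(pair(q, q), pair(succ(succ(q)), times(succ(q), q)))) = 1 + max(1, 3) = 4
depth(pair(pair(times(times(succ(q), q), q), pair(pair(pair(q, pair(q, q)), q), q)), pair(pair(q, q), pair(succ(succ(q)), times(succ(q), q))))) = 1 + max(5, 4) = 6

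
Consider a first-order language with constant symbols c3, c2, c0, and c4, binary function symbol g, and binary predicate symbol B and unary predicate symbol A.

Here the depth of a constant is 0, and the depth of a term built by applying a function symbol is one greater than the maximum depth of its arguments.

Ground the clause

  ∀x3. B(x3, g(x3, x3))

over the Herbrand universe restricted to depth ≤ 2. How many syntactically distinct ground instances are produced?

404

Ground terms of depth ≤ 2:
  Write N_k for the number of ground terms of depth ≤ k. A term of depth ≤ k is either a constant or a function symbol applied to arguments of depth ≤ k−1, so N_k = 4 + N_{k-1}^2.
  N_0 = 4
  N_1 = 4 + 4^2 = 20
  N_2 = 4 + 20^2 = 404
So there are 404 ground terms available for substitution.
The body mentions the single quantified variable x3; since ground terms form a free algebra, no two substitutions collapse to the same formula.
Number of ground instances = 404.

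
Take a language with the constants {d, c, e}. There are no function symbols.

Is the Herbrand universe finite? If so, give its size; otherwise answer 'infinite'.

3

There are no function symbols, so every ground term is one of the 3 constants.
The Herbrand universe is {d, c, e}, which is finite with 3 elements.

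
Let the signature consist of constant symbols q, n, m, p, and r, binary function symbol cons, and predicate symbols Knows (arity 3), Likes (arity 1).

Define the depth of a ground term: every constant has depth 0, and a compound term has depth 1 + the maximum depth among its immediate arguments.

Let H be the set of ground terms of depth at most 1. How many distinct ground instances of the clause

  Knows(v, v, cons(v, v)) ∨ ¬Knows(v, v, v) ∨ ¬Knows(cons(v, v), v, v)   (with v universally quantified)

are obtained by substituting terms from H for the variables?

30

Ground terms of depth ≤ 1:
  If N_k denotes the number of depth-≤k ground terms, the 5 constants give N_0 = 5, and each function symbol of arity r contributes N_{k-1}^r new terms at level k: N_k = 5 + N_{k-1}^2.
  N_0 = 5
  N_1 = 5 + 5^2 = 30
So there are 30 ground terms available for substitution.
The variable v ranges independently over the available ground terms, and distinct assignments produce distinct instances.
Number of ground instances = 30.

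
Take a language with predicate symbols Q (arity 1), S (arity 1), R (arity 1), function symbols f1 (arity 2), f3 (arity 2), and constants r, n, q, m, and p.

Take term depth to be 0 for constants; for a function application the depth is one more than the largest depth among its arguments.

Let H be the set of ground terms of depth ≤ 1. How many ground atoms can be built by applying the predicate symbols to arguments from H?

165

First count ground terms of depth ≤ 1.
Let N_k = |{terms of depth ≤ k}|. Then N_0 = 5 and N_k = 5 + N_{k-1}^2 + N_{k-1}^2 for k ≥ 1 (one summand per function symbol, arity giving the exponent).
N_0 = 5
N_1 = 5 + 5^2 + 5^2 = 55
So |H| = 55.
A ground atom is a predicate applied to a tuple of terms from H, so the count is the sum over predicates of |H|^arity:
  Q: 55;  S: 55;  R: 55
Total ground atoms: 55 + 55 + 55 = 165.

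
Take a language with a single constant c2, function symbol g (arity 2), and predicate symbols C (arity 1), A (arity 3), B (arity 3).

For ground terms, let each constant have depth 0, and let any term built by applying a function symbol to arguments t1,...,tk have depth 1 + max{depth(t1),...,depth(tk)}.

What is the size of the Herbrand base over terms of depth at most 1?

First count ground terms of depth ≤ 1.
Write N_k for the number of ground terms of depth ≤ k. A term of depth ≤ k is either a constant or a function symbol applied to arguments of depth ≤ k−1, so N_k = 1 + N_{k-1}^2.
N_0 = 1
N_1 = 1 + 1^2 = 2
Explicitly: c2, g(c2, c2).
So |H| = 2.
A ground atom is a predicate applied to a tuple of terms from H, so the count is the sum over predicates of |H|^arity:
  C: 2;  A: 2^3 = 8;  B: 2^3 = 8
Total ground atoms: 2 + 8 + 8 = 18.

18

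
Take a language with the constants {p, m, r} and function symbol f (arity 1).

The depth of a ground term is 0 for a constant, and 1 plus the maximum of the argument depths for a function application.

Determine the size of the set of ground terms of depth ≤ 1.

Count level by level. With function symbols f/1, the terms of depth ≤ k are the 3 constants together with each function applied to depth-≤(k−1) tuples, so N_k = 3 + N_{k-1}.
N_0 = 3
N_1 = 3 + 3 = 6
Explicitly: p, m, r, f(p), f(m), f(r).

6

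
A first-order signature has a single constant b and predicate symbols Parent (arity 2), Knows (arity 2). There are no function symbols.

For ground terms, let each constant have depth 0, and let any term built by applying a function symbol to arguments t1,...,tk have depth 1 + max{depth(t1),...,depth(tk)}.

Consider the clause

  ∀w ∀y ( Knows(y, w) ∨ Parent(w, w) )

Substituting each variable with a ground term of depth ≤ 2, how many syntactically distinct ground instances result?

1

Ground terms of depth ≤ 2:
  With no function symbols every ground term is a constant, so there is exactly 1 ground term at every depth bound.
  N_0 = 1
  N_1 = 1
  N_2 = 1
  Explicitly: b.
So there is exactly 1 ground term available for substitution.
The clause has 2 distinct variables (w, y), each appearing in the body. In the free term algebra distinct substitutions yield syntactically distinct ground instances.
Number of ground instances = 1^2 = 1.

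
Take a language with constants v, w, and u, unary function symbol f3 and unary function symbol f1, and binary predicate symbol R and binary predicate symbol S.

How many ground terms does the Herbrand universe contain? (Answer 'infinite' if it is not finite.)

The signature has at least one function symbol (f3, arity 1) and at least one constant (v).
Iterating f3 gives infinitely many distinct ground terms: v, f3(v), f3(f3(v)), ...
So the Herbrand universe is infinite.

infinite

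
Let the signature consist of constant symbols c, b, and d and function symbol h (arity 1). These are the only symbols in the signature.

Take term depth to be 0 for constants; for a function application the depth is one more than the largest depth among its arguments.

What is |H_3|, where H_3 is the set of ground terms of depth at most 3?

Let N_k count ground terms of depth at most k. Each non-constant term of depth ≤ k is some function symbol applied to depth-≤(k−1) arguments, giving N_k = 3 + N_{k-1}.
N_0 = 3
N_1 = 3 + 3 = 6
N_2 = 3 + 6 = 9
N_3 = 3 + 9 = 12

12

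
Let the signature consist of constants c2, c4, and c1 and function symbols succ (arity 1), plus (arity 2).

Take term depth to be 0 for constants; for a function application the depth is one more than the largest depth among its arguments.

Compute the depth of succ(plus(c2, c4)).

depth(plus(c2, c4)) = 1 + max(0, 0) = 1
depth(succ(plus(c2, c4))) = 1 + depth(plus(c2, c4)) = 1 + 1 = 2

2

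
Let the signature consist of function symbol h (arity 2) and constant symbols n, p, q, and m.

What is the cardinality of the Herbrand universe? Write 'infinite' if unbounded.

infinite

The signature has at least one function symbol (h, arity 2) and at least one constant (n).
Iterating h gives infinitely many distinct ground terms: n, h(n, n), h(h(n, n), h(n, n)), ...
So the Herbrand universe is infinite.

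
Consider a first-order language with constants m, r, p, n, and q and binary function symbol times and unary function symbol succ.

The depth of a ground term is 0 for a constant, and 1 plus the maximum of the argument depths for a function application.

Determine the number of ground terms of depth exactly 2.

1230

Let N_k count ground terms of depth at most k. Each non-constant term of depth ≤ k is some function symbol applied to depth-≤(k−1) arguments, giving N_k = 5 + N_{k-1}^2 + N_{k-1}.
N_0 = 5
N_1 = 5 + 5^2 + 5 = 35
N_2 = 5 + 35^2 + 35 = 1265
Terms of depth exactly 2: N_2 − N_1 = 1265 − 35 = 1230.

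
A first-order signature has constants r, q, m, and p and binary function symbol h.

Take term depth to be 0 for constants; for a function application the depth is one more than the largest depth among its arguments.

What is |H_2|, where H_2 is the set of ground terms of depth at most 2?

404

Let N_k = |{terms of depth ≤ k}|. Then N_0 = 4 and N_k = 4 + N_{k-1}^2 for k ≥ 1 (one summand per function symbol, arity giving the exponent).
N_0 = 4
N_1 = 4 + 4^2 = 20
N_2 = 4 + 20^2 = 404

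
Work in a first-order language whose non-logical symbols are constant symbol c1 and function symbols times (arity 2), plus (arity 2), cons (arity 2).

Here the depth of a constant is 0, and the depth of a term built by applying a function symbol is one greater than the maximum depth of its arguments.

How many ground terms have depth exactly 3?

Let N_k count ground terms of depth at most k. Each non-constant term of depth ≤ k is some function symbol applied to depth-≤(k−1) arguments, giving N_k = 1 + N_{k-1}^2 + N_{k-1}^2 + N_{k-1}^2.
N_0 = 1
N_1 = 1 + 1^2 + 1^2 + 1^2 = 4
N_2 = 1 + 4^2 + 4^2 + 4^2 = 49
N_3 = 1 + 49^2 + 49^2 + 49^2 = 7204
Terms of depth exactly 3: N_3 − N_2 = 7204 − 49 = 7155.

7155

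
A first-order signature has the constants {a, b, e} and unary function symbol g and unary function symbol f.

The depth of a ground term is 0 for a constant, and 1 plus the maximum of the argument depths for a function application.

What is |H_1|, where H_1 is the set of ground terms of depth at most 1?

9

Let N_k = |{terms of depth ≤ k}|. Then N_0 = 3 and N_k = 3 + N_{k-1} + N_{k-1} for k ≥ 1 (one summand per function symbol, arity giving the exponent).
N_0 = 3
N_1 = 3 + 3 + 3 = 9
Explicitly: a, b, e, g(a), g(b), g(e), f(a), f(b), f(e).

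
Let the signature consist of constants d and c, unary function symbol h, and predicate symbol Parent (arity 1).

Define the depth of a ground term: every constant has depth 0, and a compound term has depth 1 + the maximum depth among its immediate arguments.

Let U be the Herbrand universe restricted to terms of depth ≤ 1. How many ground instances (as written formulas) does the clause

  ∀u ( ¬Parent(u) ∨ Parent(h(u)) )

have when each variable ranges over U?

Ground terms of depth ≤ 1:
  Let N_k = |{terms of depth ≤ k}|. Then N_0 = 2 and N_k = 2 + N_{k-1} for k ≥ 1 (one summand per function symbol, arity giving the exponent).
  N_0 = 2
  N_1 = 2 + 2 = 4
  Explicitly: d, c, h(d), h(c).
So there are 4 ground terms available for substitution.
There is 1 variable to instantiate (u),  occurring in at least one literal, so different choices give different ground instances.
Number of ground instances = 4.

4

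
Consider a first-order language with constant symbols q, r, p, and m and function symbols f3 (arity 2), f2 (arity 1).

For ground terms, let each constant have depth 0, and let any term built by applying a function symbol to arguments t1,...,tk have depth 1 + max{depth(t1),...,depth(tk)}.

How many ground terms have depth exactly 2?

580

Let N_k count ground terms of depth at most k. Each non-constant term of depth ≤ k is some function symbol applied to depth-≤(k−1) arguments, giving N_k = 4 + N_{k-1}^2 + N_{k-1}.
N_0 = 4
N_1 = 4 + 4^2 + 4 = 24
N_2 = 4 + 24^2 + 24 = 604
Terms of depth exactly 2: N_2 − N_1 = 604 − 24 = 580.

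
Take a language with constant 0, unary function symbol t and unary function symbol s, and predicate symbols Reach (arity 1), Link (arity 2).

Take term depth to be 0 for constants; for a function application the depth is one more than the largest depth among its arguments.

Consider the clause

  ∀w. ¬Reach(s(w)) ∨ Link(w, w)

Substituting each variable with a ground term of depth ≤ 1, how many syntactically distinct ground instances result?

3

Ground terms of depth ≤ 1:
  Count level by level. With function symbols t/1, s/1, the terms of depth ≤ k are the 1 constant together with each function applied to depth-≤(k−1) tuples, so N_k = 1 + N_{k-1} + N_{k-1}.
  N_0 = 1
  N_1 = 1 + 1 + 1 = 3
  Explicitly: 0, t(0), s(0).
So there are 3 ground terms available for substitution.
There is 1 variable to instantiate (w),  occurring in at least one literal, so different choices give different ground instances.
Number of ground instances = 3.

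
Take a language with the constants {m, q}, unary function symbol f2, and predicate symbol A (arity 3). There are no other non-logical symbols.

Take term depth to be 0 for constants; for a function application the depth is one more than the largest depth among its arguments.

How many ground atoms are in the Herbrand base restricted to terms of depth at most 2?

216

First count ground terms of depth ≤ 2.
Write N_k for the number of ground terms of depth ≤ k. A term of depth ≤ k is either a constant or a function symbol applied to arguments of depth ≤ k−1, so N_k = 2 + N_{k-1}.
N_0 = 2
N_1 = 2 + 2 = 4
N_2 = 2 + 4 = 6
So |H| = 6.
A ground atom is a predicate applied to a tuple of terms from H, so the count is the sum over predicates of |H|^arity:
  A: 6^3 = 216
Total ground atoms: 216.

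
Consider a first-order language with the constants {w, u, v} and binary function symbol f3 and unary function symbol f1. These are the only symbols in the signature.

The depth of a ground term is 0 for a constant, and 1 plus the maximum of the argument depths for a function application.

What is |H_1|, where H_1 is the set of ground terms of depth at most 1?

15

Let N_k count ground terms of depth at most k. Each non-constant term of depth ≤ k is some function symbol applied to depth-≤(k−1) arguments, giving N_k = 3 + N_{k-1}^2 + N_{k-1}.
N_0 = 3
N_1 = 3 + 3^2 + 3 = 15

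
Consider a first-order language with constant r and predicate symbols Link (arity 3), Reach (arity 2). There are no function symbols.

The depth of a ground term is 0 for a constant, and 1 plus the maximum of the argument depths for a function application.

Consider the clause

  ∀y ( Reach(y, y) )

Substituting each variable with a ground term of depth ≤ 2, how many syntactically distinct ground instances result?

Ground terms of depth ≤ 2:
  With no function symbols every ground term is a constant, so there is exactly 1 ground term at every depth bound.
  N_0 = 1
  N_1 = 1
  N_2 = 1
So there is exactly 1 ground term available for substitution.
There is 1 variable to instantiate (y),  occurring in at least one literal, so different choices give different ground instances.
Number of ground instances = 1.

1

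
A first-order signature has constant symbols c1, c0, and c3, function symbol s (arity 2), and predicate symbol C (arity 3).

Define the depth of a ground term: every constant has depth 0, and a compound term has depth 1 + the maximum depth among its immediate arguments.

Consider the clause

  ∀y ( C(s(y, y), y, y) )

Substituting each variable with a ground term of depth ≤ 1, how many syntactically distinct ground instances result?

Ground terms of depth ≤ 1:
  Write N_k for the number of ground terms of depth ≤ k. A term of depth ≤ k is either a constant or a function symbol applied to arguments of depth ≤ k−1, so N_k = 3 + N_{k-1}^2.
  N_0 = 3
  N_1 = 3 + 3^2 = 12
So there are 12 ground terms available for substitution.
The variable y ranges independently over the available ground terms, and distinct assignments produce distinct instances.
Number of ground instances = 12.

12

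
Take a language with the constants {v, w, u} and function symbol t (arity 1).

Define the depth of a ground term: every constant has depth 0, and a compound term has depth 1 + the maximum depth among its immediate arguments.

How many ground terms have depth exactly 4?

3

If N_k denotes the number of depth-≤k ground terms, the 3 constants give N_0 = 3, and each function symbol of arity r contributes N_{k-1}^r new terms at level k: N_k = 3 + N_{k-1}.
N_0 = 3
N_1 = 3 + 3 = 6
N_2 = 3 + 6 = 9
N_3 = 3 + 9 = 12
N_4 = 3 + 12 = 15
Terms of depth exactly 4: N_4 − N_3 = 15 − 12 = 3.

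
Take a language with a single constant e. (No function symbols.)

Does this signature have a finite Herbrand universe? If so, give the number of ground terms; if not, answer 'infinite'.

There are no function symbols, so the only ground term is the single constant.
The Herbrand universe is {e}, finite with 1 element.

1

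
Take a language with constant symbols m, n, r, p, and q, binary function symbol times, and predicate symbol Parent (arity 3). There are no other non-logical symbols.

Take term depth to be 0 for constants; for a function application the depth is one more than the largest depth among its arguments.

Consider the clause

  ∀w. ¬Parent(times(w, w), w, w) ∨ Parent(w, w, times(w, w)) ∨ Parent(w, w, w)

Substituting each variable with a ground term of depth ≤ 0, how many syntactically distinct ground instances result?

5

Ground terms of depth ≤ 0:
  Write N_k for the number of ground terms of depth ≤ k. A term of depth ≤ k is either a constant or a function symbol applied to arguments of depth ≤ k−1, so N_k = 5 + N_{k-1}^2.
  N_0 = 5
  Explicitly: m, n, r, p, q.
So there are 5 ground terms available for substitution.
The body mentions the single quantified variable w; since ground terms form a free algebra, no two substitutions collapse to the same formula.
Number of ground instances = 5.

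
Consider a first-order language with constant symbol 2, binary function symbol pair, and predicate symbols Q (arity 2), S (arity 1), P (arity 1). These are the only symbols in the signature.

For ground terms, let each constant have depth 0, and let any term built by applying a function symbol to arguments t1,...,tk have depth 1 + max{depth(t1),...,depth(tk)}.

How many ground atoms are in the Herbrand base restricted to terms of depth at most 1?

First count ground terms of depth ≤ 1.
Write N_k for the number of ground terms of depth ≤ k. A term of depth ≤ k is either a constant or a function symbol applied to arguments of depth ≤ k−1, so N_k = 1 + N_{k-1}^2.
N_0 = 1
N_1 = 1 + 1^2 = 2
Explicitly: 2, pair(2, 2).
So |H| = 2.
A ground atom is a predicate applied to a tuple of terms from H, so the count is the sum over predicates of |H|^arity:
  Q: 2^2 = 4;  S: 2;  P: 2
Total ground atoms: 4 + 2 + 2 = 8.

8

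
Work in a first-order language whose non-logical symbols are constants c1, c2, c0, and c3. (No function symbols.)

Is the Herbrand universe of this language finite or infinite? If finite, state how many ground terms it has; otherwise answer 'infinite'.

4

There are no function symbols, so every ground term is one of the 4 constants.
The Herbrand universe is {c1, c2, c0, c3}, which is finite with 4 elements.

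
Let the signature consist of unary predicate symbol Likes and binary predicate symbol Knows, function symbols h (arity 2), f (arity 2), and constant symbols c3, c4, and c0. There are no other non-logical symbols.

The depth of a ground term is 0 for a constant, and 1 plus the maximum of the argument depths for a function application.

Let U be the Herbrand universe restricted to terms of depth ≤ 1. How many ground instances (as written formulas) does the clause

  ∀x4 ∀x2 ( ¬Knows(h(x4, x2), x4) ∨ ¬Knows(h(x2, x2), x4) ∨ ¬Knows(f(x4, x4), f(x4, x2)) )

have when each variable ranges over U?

441

Ground terms of depth ≤ 1:
  Let N_k = |{terms of depth ≤ k}|. Then N_0 = 3 and N_k = 3 + N_{k-1}^2 + N_{k-1}^2 for k ≥ 1 (one summand per function symbol, arity giving the exponent).
  N_0 = 3
  N_1 = 3 + 3^2 + 3^2 = 21
So there are 21 ground terms available for substitution.
The body mentions every one of the 2 quantified variables; since ground terms form a free algebra, no two substitutions collapse to the same formula.
Number of ground instances = 21^2 = 441.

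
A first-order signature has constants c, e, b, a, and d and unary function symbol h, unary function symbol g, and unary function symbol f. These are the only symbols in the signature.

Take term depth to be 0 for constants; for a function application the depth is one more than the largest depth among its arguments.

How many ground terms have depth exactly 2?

45

Let N_k count ground terms of depth at most k. Each non-constant term of depth ≤ k is some function symbol applied to depth-≤(k−1) arguments, giving N_k = 5 + N_{k-1} + N_{k-1} + N_{k-1}.
N_0 = 5
N_1 = 5 + 5 + 5 + 5 = 20
N_2 = 5 + 20 + 20 + 20 = 65
Terms of depth exactly 2: N_2 − N_1 = 65 − 20 = 45.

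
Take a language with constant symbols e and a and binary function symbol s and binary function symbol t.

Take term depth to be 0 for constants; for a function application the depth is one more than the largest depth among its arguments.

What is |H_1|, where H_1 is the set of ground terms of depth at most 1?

10

Let N_k = |{terms of depth ≤ k}|. Then N_0 = 2 and N_k = 2 + N_{k-1}^2 + N_{k-1}^2 for k ≥ 1 (one summand per function symbol, arity giving the exponent).
N_0 = 2
N_1 = 2 + 2^2 + 2^2 = 10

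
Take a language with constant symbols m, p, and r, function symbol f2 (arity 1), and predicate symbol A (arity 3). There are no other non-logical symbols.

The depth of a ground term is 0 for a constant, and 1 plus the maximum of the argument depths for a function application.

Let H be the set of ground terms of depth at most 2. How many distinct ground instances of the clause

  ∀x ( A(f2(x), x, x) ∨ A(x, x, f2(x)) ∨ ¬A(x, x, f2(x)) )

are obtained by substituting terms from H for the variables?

9

Ground terms of depth ≤ 2:
  Count level by level. With function symbols f2/1, the terms of depth ≤ k are the 3 constants together with each function applied to depth-≤(k−1) tuples, so N_k = 3 + N_{k-1}.
  N_0 = 3
  N_1 = 3 + 3 = 6
  N_2 = 3 + 6 = 9
So there are 9 ground terms available for substitution.
The clause has 1 distinct variable (x), which appears in the body. In the free term algebra distinct substitutions yield syntactically distinct ground instances.
Number of ground instances = 9.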